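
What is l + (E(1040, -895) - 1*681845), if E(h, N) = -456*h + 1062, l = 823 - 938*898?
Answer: -1996524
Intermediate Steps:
l = -841501 (l = 823 - 842324 = -841501)
E(h, N) = 1062 - 456*h
l + (E(1040, -895) - 1*681845) = -841501 + ((1062 - 456*1040) - 1*681845) = -841501 + ((1062 - 474240) - 681845) = -841501 + (-473178 - 681845) = -841501 - 1155023 = -1996524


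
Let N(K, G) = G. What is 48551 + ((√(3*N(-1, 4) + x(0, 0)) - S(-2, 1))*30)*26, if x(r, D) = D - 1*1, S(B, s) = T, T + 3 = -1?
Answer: 51671 + 780*√11 ≈ 54258.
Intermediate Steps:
T = -4 (T = -3 - 1 = -4)
S(B, s) = -4
x(r, D) = -1 + D (x(r, D) = D - 1 = -1 + D)
48551 + ((√(3*N(-1, 4) + x(0, 0)) - S(-2, 1))*30)*26 = 48551 + ((√(3*4 + (-1 + 0)) - 1*(-4))*30)*26 = 48551 + ((√(12 - 1) + 4)*30)*26 = 48551 + ((√11 + 4)*30)*26 = 48551 + ((4 + √11)*30)*26 = 48551 + (120 + 30*√11)*26 = 48551 + (3120 + 780*√11) = 51671 + 780*√11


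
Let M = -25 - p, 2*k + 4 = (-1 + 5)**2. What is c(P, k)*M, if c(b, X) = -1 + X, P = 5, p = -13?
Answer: -60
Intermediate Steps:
k = 6 (k = -2 + (-1 + 5)**2/2 = -2 + (1/2)*4**2 = -2 + (1/2)*16 = -2 + 8 = 6)
M = -12 (M = -25 - 1*(-13) = -25 + 13 = -12)
c(P, k)*M = (-1 + 6)*(-12) = 5*(-12) = -60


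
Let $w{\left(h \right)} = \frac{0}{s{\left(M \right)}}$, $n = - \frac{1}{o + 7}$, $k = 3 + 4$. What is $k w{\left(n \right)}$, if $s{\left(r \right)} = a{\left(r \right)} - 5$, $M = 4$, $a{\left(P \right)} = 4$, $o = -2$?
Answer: $0$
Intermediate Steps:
$s{\left(r \right)} = -1$ ($s{\left(r \right)} = 4 - 5 = -1$)
$k = 7$
$n = - \frac{1}{5}$ ($n = - \frac{1}{-2 + 7} = - \frac{1}{5} \approx -0.2$)
$w{\left(h \right)} = 0$ ($w{\left(h \right)} = \frac{0}{-1} = 0 \left(-1\right) = 0$)
$k w{\left(n \right)} = 7 \cdot 0 = 0$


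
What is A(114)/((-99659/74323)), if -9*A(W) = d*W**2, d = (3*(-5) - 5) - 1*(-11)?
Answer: -965901708/99659 ≈ -9692.1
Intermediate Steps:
d = -9 (d = (-15 - 5) + 11 = -20 + 11 = -9)
A(W) = W**2 (A(W) = -(-1)*W**2 = W**2)
A(114)/((-99659/74323)) = 114**2/((-99659/74323)) = 12996/((-99659*1/74323)) = 12996/(-99659/74323) = 12996*(-74323/99659) = -965901708/99659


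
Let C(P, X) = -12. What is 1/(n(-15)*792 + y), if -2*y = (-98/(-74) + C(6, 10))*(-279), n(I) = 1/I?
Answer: -370/570561 ≈ -0.00064848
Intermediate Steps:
y = -110205/74 (y = -(-98/(-74) - 12)*(-279)/2 = -(-98*(-1/74) - 12)*(-279)/2 = -(49/37 - 12)*(-279)/2 = -(-395)*(-279)/74 = -1/2*110205/37 = -110205/74 ≈ -1489.3)
1/(n(-15)*792 + y) = 1/(792/(-15) - 110205/74) = 1/(-1/15*792 - 110205/74) = 1/(-264/5 - 110205/74) = 1/(-570561/370) = -370/570561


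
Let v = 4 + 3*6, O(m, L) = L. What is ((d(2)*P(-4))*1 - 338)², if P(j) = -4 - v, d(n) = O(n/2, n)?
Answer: 152100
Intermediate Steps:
v = 22 (v = 4 + 18 = 22)
d(n) = n
P(j) = -26 (P(j) = -4 - 1*22 = -4 - 22 = -26)
((d(2)*P(-4))*1 - 338)² = ((2*(-26))*1 - 338)² = (-52*1 - 338)² = (-52 - 338)² = (-390)² = 152100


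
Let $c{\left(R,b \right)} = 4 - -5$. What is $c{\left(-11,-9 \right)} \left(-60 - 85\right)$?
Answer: $-1305$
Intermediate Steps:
$c{\left(R,b \right)} = 9$ ($c{\left(R,b \right)} = 4 + 5 = 9$)
$c{\left(-11,-9 \right)} \left(-60 - 85\right) = 9 \left(-60 - 85\right) = 9 \left(-145\right) = -1305$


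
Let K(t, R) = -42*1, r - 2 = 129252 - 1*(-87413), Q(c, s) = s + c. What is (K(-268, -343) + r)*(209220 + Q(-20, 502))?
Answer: 45426695750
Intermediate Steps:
Q(c, s) = c + s
r = 216667 (r = 2 + (129252 - 1*(-87413)) = 2 + (129252 + 87413) = 2 + 216665 = 216667)
K(t, R) = -42
(K(-268, -343) + r)*(209220 + Q(-20, 502)) = (-42 + 216667)*(209220 + (-20 + 502)) = 216625*(209220 + 482) = 216625*209702 = 45426695750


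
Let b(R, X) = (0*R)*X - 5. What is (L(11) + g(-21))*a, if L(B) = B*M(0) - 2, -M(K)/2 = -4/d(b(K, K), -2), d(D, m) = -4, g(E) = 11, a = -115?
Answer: 1495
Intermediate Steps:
b(R, X) = -5 (b(R, X) = 0*X - 5 = 0 - 5 = -5)
M(K) = -2 (M(K) = -(-8)/(-4) = -(-8)*(-1)/4 = -2*1 = -2)
L(B) = -2 - 2*B (L(B) = B*(-2) - 2 = -2*B - 2 = -2 - 2*B)
(L(11) + g(-21))*a = ((-2 - 2*11) + 11)*(-115) = ((-2 - 22) + 11)*(-115) = (-24 + 11)*(-115) = -13*(-115) = 1495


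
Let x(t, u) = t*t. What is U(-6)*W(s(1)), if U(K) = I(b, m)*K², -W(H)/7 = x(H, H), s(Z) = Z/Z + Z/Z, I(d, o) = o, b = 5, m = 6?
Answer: -6048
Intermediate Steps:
x(t, u) = t²
s(Z) = 2 (s(Z) = 1 + 1 = 2)
W(H) = -7*H²
U(K) = 6*K²
U(-6)*W(s(1)) = (6*(-6)²)*(-7*2²) = (6*36)*(-7*4) = 216*(-28) = -6048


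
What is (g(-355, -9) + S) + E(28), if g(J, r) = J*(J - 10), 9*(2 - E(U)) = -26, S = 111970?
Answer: 2173949/9 ≈ 2.4155e+5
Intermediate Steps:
E(U) = 44/9 (E(U) = 2 - 1/9*(-26) = 2 + 26/9 = 44/9)
g(J, r) = J*(-10 + J)
(g(-355, -9) + S) + E(28) = (-355*(-10 - 355) + 111970) + 44/9 = (-355*(-365) + 111970) + 44/9 = (129575 + 111970) + 44/9 = 241545 + 44/9 = 2173949/9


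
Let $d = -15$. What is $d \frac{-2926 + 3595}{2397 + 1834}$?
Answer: $- \frac{10035}{4231} \approx -2.3718$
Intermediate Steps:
$d \frac{-2926 + 3595}{2397 + 1834} = - 15 \frac{-2926 + 3595}{2397 + 1834} = - 15 \cdot \frac{669}{4231} = - 15 \cdot 669 \cdot \frac{1}{4231} = \left(-15\right) \frac{669}{4231} = - \frac{10035}{4231}$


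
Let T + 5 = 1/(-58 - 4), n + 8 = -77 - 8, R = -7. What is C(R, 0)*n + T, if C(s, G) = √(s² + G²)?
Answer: -40673/62 ≈ -656.02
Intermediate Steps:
C(s, G) = √(G² + s²)
n = -93 (n = -8 + (-77 - 8) = -8 - 85 = -93)
T = -311/62 (T = -5 + 1/(-58 - 4) = -5 + 1/(-62) = -5 - 1/62 = -311/62 ≈ -5.0161)
C(R, 0)*n + T = √(0² + (-7)²)*(-93) - 311/62 = √(0 + 49)*(-93) - 311/62 = √49*(-93) - 311/62 = 7*(-93) - 311/62 = -651 - 311/62 = -40673/62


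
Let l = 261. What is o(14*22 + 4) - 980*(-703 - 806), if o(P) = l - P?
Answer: 1478769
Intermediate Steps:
o(P) = 261 - P
o(14*22 + 4) - 980*(-703 - 806) = (261 - (14*22 + 4)) - 980*(-703 - 806) = (261 - (308 + 4)) - 980*(-1509) = (261 - 1*312) - 1*(-1478820) = (261 - 312) + 1478820 = -51 + 1478820 = 1478769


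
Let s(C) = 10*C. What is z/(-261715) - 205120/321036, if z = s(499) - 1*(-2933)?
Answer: -14056637257/21004984185 ≈ -0.66920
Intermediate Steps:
z = 7923 (z = 10*499 - 1*(-2933) = 4990 + 2933 = 7923)
z/(-261715) - 205120/321036 = 7923/(-261715) - 205120/321036 = 7923*(-1/261715) - 205120*1/321036 = -7923/261715 - 51280/80259 = -14056637257/21004984185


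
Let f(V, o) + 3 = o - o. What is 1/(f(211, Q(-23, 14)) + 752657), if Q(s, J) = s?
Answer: 1/752654 ≈ 1.3286e-6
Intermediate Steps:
f(V, o) = -3 (f(V, o) = -3 + (o - o) = -3 + 0 = -3)
1/(f(211, Q(-23, 14)) + 752657) = 1/(-3 + 752657) = 1/752654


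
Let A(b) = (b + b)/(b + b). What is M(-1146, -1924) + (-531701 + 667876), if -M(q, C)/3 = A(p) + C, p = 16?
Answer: 141944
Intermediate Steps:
A(b) = 1 (A(b) = (2*b)/((2*b)) = (2*b)*(1/(2*b)) = 1)
M(q, C) = -3 - 3*C (M(q, C) = -3*(1 + C) = -3 - 3*C)
M(-1146, -1924) + (-531701 + 667876) = (-3 - 3*(-1924)) + (-531701 + 667876) = (-3 + 5772) + 136175 = 5769 + 136175 = 141944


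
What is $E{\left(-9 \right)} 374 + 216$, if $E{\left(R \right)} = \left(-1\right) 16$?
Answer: $-5768$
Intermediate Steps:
$E{\left(R \right)} = -16$
$E{\left(-9 \right)} 374 + 216 = \left(-16\right) 374 + 216 = -5984 + 216 = -5768$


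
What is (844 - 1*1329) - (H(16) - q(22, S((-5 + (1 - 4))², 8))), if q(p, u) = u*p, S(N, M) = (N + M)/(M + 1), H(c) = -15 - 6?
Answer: -288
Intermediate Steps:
H(c) = -21
S(N, M) = (M + N)/(1 + M)
q(p, u) = p*u
(844 - 1*1329) - (H(16) - q(22, S((-5 + (1 - 4))², 8))) = (844 - 1*1329) - (-21 - 22*(8 + (-5 + (1 - 4))²)/(1 + 8)) = (844 - 1329) - (-21 - 22*(8 + (-5 - 3)²)/9) = -485 - (-21 - 22*(8 + (-8)²)/9) = -485 - (-21 - 22*(8 + 64)/9) = -485 - (-21 - 22*(⅑)*72) = -485 - (-21 - 22*8) = -485 - (-21 - 1*176) = -485 - (-21 - 176) = -485 - 1*(-197) = -485 + 197 = -288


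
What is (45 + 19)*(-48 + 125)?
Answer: 4928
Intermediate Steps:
(45 + 19)*(-48 + 125) = 64*77 = 4928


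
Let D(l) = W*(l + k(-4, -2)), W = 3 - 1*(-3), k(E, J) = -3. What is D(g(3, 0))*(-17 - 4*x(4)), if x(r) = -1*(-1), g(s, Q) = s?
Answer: 0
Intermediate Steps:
x(r) = 1
W = 6 (W = 3 + 3 = 6)
D(l) = -18 + 6*l (D(l) = 6*(l - 3) = 6*(-3 + l) = -18 + 6*l)
D(g(3, 0))*(-17 - 4*x(4)) = (-18 + 6*3)*(-17 - 4*1) = (-18 + 18)*(-17 - 4) = 0*(-21) = 0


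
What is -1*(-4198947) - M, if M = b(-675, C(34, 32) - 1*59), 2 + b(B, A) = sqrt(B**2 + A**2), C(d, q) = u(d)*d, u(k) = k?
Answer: 4198949 - sqrt(1659034) ≈ 4.1977e+6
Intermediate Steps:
C(d, q) = d**2 (C(d, q) = d*d = d**2)
b(B, A) = -2 + sqrt(A**2 + B**2) (b(B, A) = -2 + sqrt(B**2 + A**2) = -2 + sqrt(A**2 + B**2))
M = -2 + sqrt(1659034) (M = -2 + sqrt((34**2 - 1*59)**2 + (-675)**2) = -2 + sqrt((1156 - 59)**2 + 455625) = -2 + sqrt(1097**2 + 455625) = -2 + sqrt(1203409 + 455625) = -2 + sqrt(1659034) ≈ 1286.0)
-1*(-4198947) - M = -1*(-4198947) - (-2 + sqrt(1659034)) = 4198947 + (2 - sqrt(1659034)) = 4198949 - sqrt(1659034)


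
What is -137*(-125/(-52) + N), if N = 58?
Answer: -430317/52 ≈ -8275.3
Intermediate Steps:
-137*(-125/(-52) + N) = -137*(-125/(-52) + 58) = -137*(-125*(-1/52) + 58) = -137*(125/52 + 58) = -137*3141/52 = -430317/52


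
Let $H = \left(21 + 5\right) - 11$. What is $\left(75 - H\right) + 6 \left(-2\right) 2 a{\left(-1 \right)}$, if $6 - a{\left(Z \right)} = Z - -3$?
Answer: $-36$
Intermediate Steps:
$H = 15$ ($H = 26 - 11 = 15$)
$a{\left(Z \right)} = 3 - Z$ ($a{\left(Z \right)} = 6 - \left(Z - -3\right) = 6 - \left(Z + 3\right) = 6 - \left(3 + Z\right) = 3 - Z$)
$\left(75 - H\right) + 6 \left(-2\right) 2 a{\left(-1 \right)} = \left(75 - 15\right) + 6 \left(-2\right) 2 \left(3 - -1\right) = \left(75 - 15\right) + \left(-12\right) 2 \left(3 + 1\right) = 60 - 96 = -36$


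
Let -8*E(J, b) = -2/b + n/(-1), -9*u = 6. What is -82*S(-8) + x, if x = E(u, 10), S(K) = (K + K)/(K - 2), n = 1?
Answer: -2621/20 ≈ -131.05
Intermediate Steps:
u = -⅔ (u = -⅑*6 = -⅔ ≈ -0.66667)
E(J, b) = ⅛ + 1/(4*b) (E(J, b) = -(-2/b + 1/(-1))/8 = -(-2/b + 1*(-1))/8 = -(-2/b - 1)/8 = -(-1 - 2/b)/8 = ⅛ + 1/(4*b))
S(K) = 2*K/(-2 + K) (S(K) = (2*K)/(-2 + K) = 2*K/(-2 + K))
x = 3/20 (x = (⅛)*(2 + 10)/10 = (⅛)*(⅒)*12 = 3/20 ≈ 0.15000)
-82*S(-8) + x = -164*(-8)/(-2 - 8) + 3/20 = -164*(-8)/(-10) + 3/20 = -164*(-8)*(-1)/10 + 3/20 = -82*8/5 + 3/20 = -656/5 + 3/20 = -2621/20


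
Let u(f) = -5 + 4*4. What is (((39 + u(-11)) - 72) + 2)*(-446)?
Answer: 8920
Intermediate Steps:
u(f) = 11 (u(f) = -5 + 16 = 11)
(((39 + u(-11)) - 72) + 2)*(-446) = (((39 + 11) - 72) + 2)*(-446) = ((50 - 72) + 2)*(-446) = (-22 + 2)*(-446) = -20*(-446) = 8920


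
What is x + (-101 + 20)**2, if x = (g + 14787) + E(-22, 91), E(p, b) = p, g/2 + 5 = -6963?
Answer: 7390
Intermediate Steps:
g = -13936 (g = -10 + 2*(-6963) = -10 - 13926 = -13936)
x = 829 (x = (-13936 + 14787) - 22 = 851 - 22 = 829)
x + (-101 + 20)**2 = 829 + (-101 + 20)**2 = 829 + (-81)**2 = 829 + 6561 = 7390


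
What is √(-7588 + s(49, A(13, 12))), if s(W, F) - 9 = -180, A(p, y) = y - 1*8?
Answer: I*√7759 ≈ 88.085*I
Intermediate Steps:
A(p, y) = -8 + y (A(p, y) = y - 8 = -8 + y)
s(W, F) = -171 (s(W, F) = 9 - 180 = -171)
√(-7588 + s(49, A(13, 12))) = √(-7588 - 171) = √(-7759) = I*√7759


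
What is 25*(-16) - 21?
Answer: -421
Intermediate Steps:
25*(-16) - 21 = -400 - 21 = -421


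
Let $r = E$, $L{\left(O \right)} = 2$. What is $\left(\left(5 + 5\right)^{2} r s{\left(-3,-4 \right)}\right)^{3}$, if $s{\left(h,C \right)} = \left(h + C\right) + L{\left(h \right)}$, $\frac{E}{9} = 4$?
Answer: $-5832000000000$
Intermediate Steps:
$E = 36$ ($E = 9 \cdot 4 = 36$)
$r = 36$
$s{\left(h,C \right)} = 2 + C + h$ ($s{\left(h,C \right)} = \left(h + C\right) + 2 = \left(C + h\right) + 2 = 2 + C + h$)
$\left(\left(5 + 5\right)^{2} r s{\left(-3,-4 \right)}\right)^{3} = \left(\left(5 + 5\right)^{2} \cdot 36 \left(2 - 4 - 3\right)\right)^{3} = \left(10^{2} \cdot 36 \left(-5\right)\right)^{3} = \left(100 \cdot 36 \left(-5\right)\right)^{3} = \left(3600 \left(-5\right)\right)^{3} = \left(-18000\right)^{3} = -5832000000000$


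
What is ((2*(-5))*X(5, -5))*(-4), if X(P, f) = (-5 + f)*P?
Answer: -2000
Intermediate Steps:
X(P, f) = P*(-5 + f)
((2*(-5))*X(5, -5))*(-4) = ((2*(-5))*(5*(-5 - 5)))*(-4) = -50*(-10)*(-4) = -10*(-50)*(-4) = 500*(-4) = -2000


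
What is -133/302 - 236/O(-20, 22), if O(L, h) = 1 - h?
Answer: 68479/6342 ≈ 10.798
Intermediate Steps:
-133/302 - 236/O(-20, 22) = -133/302 - 236/(1 - 1*22) = -133*1/302 - 236/(1 - 22) = -133/302 - 236/(-21) = -133/302 - 236*(-1/21) = -133/302 + 236/21 = 68479/6342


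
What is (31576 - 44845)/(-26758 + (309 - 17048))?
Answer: 4423/14499 ≈ 0.30506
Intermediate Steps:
(31576 - 44845)/(-26758 + (309 - 17048)) = -13269/(-26758 - 16739) = -13269/(-43497) = -13269*(-1/43497) = 4423/14499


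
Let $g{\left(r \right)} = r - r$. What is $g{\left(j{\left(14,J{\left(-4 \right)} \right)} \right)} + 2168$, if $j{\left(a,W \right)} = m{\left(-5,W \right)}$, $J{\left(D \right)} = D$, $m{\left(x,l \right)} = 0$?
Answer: $2168$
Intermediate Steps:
$j{\left(a,W \right)} = 0$
$g{\left(r \right)} = 0$
$g{\left(j{\left(14,J{\left(-4 \right)} \right)} \right)} + 2168 = 0 + 2168 = 2168$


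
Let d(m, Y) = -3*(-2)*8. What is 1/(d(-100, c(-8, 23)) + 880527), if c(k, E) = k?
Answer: 1/880575 ≈ 1.1356e-6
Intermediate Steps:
d(m, Y) = 48 (d(m, Y) = 6*8 = 48)
1/(d(-100, c(-8, 23)) + 880527) = 1/(48 + 880527) = 1/880575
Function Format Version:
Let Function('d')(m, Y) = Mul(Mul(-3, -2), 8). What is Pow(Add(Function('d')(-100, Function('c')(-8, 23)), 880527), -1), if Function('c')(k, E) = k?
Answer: Rational(1, 880575) ≈ 1.1356e-6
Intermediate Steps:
Function('d')(m, Y) = 48 (Function('d')(m, Y) = Mul(6, 8) = 48)
Pow(Add(Function('d')(-100, Function('c')(-8, 23)), 880527), -1) = Pow(Add(48, 880527), -1) = Pow(880575, -1) = Rational(1, 880575)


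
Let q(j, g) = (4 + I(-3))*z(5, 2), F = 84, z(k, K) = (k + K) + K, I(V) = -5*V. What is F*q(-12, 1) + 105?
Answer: 14469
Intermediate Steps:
z(k, K) = k + 2*K (z(k, K) = (K + k) + K = k + 2*K)
q(j, g) = 171 (q(j, g) = (4 - 5*(-3))*(5 + 2*2) = (4 + 15)*(5 + 4) = 19*9 = 171)
F*q(-12, 1) + 105 = 84*171 + 105 = 14364 + 105 = 14469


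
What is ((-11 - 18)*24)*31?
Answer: -21576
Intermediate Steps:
((-11 - 18)*24)*31 = -29*24*31 = -696*31 = -21576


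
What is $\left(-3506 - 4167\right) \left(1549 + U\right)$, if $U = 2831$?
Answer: $-33607740$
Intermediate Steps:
$\left(-3506 - 4167\right) \left(1549 + U\right) = \left(-3506 - 4167\right) \left(1549 + 2831\right) = \left(-7673\right) 4380 = -33607740$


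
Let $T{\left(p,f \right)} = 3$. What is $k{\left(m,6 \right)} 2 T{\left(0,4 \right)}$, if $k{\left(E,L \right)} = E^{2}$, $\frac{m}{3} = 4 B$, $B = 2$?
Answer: $3456$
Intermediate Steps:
$m = 24$ ($m = 3 \cdot 4 \cdot 2 = 3 \cdot 8 = 24$)
$k{\left(m,6 \right)} 2 T{\left(0,4 \right)} = 24^{2} \cdot 2 \cdot 3 = 576 \cdot 2 \cdot 3 = 1152 \cdot 3 = 3456$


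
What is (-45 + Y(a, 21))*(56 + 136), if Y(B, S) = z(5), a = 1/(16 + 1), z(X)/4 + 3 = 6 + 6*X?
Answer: 16704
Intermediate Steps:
z(X) = 12 + 24*X (z(X) = -12 + 4*(6 + 6*X) = -12 + (24 + 24*X) = 12 + 24*X)
a = 1/17 ≈ 0.058824
Y(B, S) = 132 (Y(B, S) = 12 + 24*5 = 12 + 120 = 132)
(-45 + Y(a, 21))*(56 + 136) = (-45 + 132)*(56 + 136) = 87*192 = 16704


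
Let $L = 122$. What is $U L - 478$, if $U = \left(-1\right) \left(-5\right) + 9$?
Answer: $1230$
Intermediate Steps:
$U = 14$ ($U = 5 + 9 = 14$)
$U L - 478 = 14 \cdot 122 - 478 = 1708 - 478 = 1230$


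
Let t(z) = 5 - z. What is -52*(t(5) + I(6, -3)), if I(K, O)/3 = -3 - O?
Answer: 0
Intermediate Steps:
I(K, O) = -9 - 3*O (I(K, O) = 3*(-3 - O) = -9 - 3*O)
-52*(t(5) + I(6, -3)) = -52*((5 - 1*5) + (-9 - 3*(-3))) = -52*((5 - 5) + (-9 + 9)) = -52*(0 + 0) = -52*0 = 0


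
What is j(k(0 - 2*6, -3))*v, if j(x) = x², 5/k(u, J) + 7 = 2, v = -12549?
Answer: -12549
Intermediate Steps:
k(u, J) = -1 (k(u, J) = 5/(-7 + 2) = 5/(-5) = 5*(-⅕) = -1)
j(k(0 - 2*6, -3))*v = (-1)²*(-12549) = 1*(-12549) = -12549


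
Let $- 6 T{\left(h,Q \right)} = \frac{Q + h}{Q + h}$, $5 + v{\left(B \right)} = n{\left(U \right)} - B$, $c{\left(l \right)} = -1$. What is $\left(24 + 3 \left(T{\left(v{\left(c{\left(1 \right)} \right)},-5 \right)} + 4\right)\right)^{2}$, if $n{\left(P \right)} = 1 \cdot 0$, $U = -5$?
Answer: $\frac{5041}{4} \approx 1260.3$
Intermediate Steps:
$n{\left(P \right)} = 0$
$v{\left(B \right)} = -5 - B$ ($v{\left(B \right)} = -5 + \left(0 - B\right) = -5 - B$)
$T{\left(h,Q \right)} = - \frac{1}{6}$ ($T{\left(h,Q \right)} = - \frac{\left(Q + h\right) \frac{1}{Q + h}}{6} = \left(- \frac{1}{6}\right) 1 = - \frac{1}{6}$)
$\left(24 + 3 \left(T{\left(v{\left(c{\left(1 \right)} \right)},-5 \right)} + 4\right)\right)^{2} = \left(24 + 3 \left(- \frac{1}{6} + 4\right)\right)^{2} = \left(24 + 3 \cdot \frac{23}{6}\right)^{2} = \left(24 + \frac{23}{2}\right)^{2} = \left(\frac{71}{2}\right)^{2} = \frac{5041}{4}$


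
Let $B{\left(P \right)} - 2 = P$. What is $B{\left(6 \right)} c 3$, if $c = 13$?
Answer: $312$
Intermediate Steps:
$B{\left(P \right)} = 2 + P$
$B{\left(6 \right)} c 3 = \left(2 + 6\right) 13 \cdot 3 = 8 \cdot 13 \cdot 3 = 104 \cdot 3 = 312$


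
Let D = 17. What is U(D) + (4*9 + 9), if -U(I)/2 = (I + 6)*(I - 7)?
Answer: -415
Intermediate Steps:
U(I) = -2*(-7 + I)*(6 + I) (U(I) = -2*(I + 6)*(I - 7) = -2*(6 + I)*(-7 + I) = -2*(-7 + I)*(6 + I))
U(D) + (4*9 + 9) = (84 - 2*17² + 2*17) + (4*9 + 9) = (84 - 2*289 + 34) + (36 + 9) = (84 - 578 + 34) + 45 = -460 + 45 = -415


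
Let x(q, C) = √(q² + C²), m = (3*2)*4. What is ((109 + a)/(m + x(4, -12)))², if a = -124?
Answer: 5175/5408 - 675*√10/2704 ≈ 0.16752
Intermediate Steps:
m = 24 (m = 6*4 = 24)
x(q, C) = √(C² + q²)
((109 + a)/(m + x(4, -12)))² = ((109 - 124)/(24 + √((-12)² + 4²)))² = (-15/(24 + √(144 + 16)))² = (-15/(24 + √160))² = (-15/(24 + 4*√10))² = 225/(24 + 4*√10)²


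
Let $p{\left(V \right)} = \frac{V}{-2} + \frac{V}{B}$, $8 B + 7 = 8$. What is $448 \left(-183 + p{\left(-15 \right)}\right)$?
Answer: $-132384$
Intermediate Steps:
$B = \frac{1}{8}$ ($B = - \frac{7}{8} + \frac{1}{8} \cdot 8 = - \frac{7}{8} + 1 = \frac{1}{8} \approx 0.125$)
$p{\left(V \right)} = \frac{15 V}{2}$ ($p{\left(V \right)} = \frac{V}{-2} + V \frac{1}{\frac{1}{8}} = V \left(- \frac{1}{2}\right) + V 8 = - \frac{V}{2} + 8 V = \frac{15 V}{2}$)
$448 \left(-183 + p{\left(-15 \right)}\right) = 448 \left(-183 + \frac{15}{2} \left(-15\right)\right) = 448 \left(-183 - \frac{225}{2}\right) = 448 \left(- \frac{591}{2}\right) = -132384$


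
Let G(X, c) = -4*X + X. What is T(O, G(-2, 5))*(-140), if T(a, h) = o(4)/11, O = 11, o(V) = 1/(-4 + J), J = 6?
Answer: -70/11 ≈ -6.3636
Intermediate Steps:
G(X, c) = -3*X
o(V) = ½ (o(V) = 1/(-4 + 6) = 1/2 = ½)
T(a, h) = 1/22 (T(a, h) = (½)/11 = (½)*(1/11) = 1/22)
T(O, G(-2, 5))*(-140) = (1/22)*(-140) = -70/11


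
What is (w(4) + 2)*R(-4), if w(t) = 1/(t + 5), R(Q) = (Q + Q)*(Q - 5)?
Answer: 152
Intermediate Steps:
R(Q) = 2*Q*(-5 + Q) (R(Q) = (2*Q)*(-5 + Q) = 2*Q*(-5 + Q))
w(t) = 1/(5 + t)
(w(4) + 2)*R(-4) = (1/(5 + 4) + 2)*(2*(-4)*(-5 - 4)) = (1/9 + 2)*(2*(-4)*(-9)) = (⅑ + 2)*72 = (19/9)*72 = 152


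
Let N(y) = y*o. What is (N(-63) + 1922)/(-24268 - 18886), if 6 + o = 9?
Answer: -1733/43154 ≈ -0.040159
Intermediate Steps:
o = 3 (o = -6 + 9 = 3)
N(y) = 3*y (N(y) = y*3 = 3*y)
(N(-63) + 1922)/(-24268 - 18886) = (3*(-63) + 1922)/(-24268 - 18886) = (-189 + 1922)/(-43154) = 1733*(-1/43154) = -1733/43154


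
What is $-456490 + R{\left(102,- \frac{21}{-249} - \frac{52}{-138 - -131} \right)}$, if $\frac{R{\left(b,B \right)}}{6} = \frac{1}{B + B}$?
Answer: $- \frac{664192369}{1455} \approx -4.5649 \cdot 10^{5}$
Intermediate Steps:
$R{\left(b,B \right)} = \frac{3}{B}$ ($R{\left(b,B \right)} = \frac{6}{B + B} = \frac{6}{2 B} = 6 \frac{1}{2 B} = \frac{3}{B}$)
$-456490 + R{\left(102,- \frac{21}{-249} - \frac{52}{-138 - -131} \right)} = -456490 + \frac{3}{- \frac{21}{-249} - \frac{52}{-138 - -131}} = -456490 + \frac{3}{\left(-21\right) \left(- \frac{1}{249}\right) - \frac{52}{-138 + 131}} = -456490 + \frac{3}{\frac{7}{83} - \frac{52}{-7}} = -456490 + \frac{3}{\frac{7}{83} - - \frac{52}{7}} = -456490 + \frac{3}{\frac{7}{83} + \frac{52}{7}} = -456490 + \frac{3}{\frac{4365}{581}} = -456490 + 3 \cdot \frac{581}{4365} = -456490 + \frac{581}{1455} = - \frac{664192369}{1455}$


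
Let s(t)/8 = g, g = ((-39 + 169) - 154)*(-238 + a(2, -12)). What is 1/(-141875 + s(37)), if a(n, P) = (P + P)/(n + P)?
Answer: -5/483199 ≈ -1.0348e-5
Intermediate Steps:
a(n, P) = 2*P/(P + n) (a(n, P) = (2*P)/(P + n) = 2*P/(P + n))
g = 28272/5 (g = ((-39 + 169) - 154)*(-238 + 2*(-12)/(-12 + 2)) = (130 - 154)*(-238 + 2*(-12)/(-10)) = -24*(-238 + 2*(-12)*(-⅒)) = -24*(-238 + 12/5) = -24*(-1178/5) = 28272/5 ≈ 5654.4)
s(t) = 226176/5 (s(t) = 8*(28272/5) = 226176/5)
1/(-141875 + s(37)) = 1/(-141875 + 226176/5) = 1/(-483199/5) = -5/483199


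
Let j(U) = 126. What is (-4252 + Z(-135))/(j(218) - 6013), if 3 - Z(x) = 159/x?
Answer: 191152/264915 ≈ 0.72156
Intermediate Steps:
Z(x) = 3 - 159/x
(-4252 + Z(-135))/(j(218) - 6013) = (-4252 + (3 - 159/(-135)))/(126 - 6013) = (-4252 + (3 - 159*(-1/135)))/(-5887) = (-4252 + (3 + 53/45))*(-1/5887) = (-4252 + 188/45)*(-1/5887) = -191152/45*(-1/5887) = 191152/264915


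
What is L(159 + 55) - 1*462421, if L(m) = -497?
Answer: -462918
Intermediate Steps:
L(159 + 55) - 1*462421 = -497 - 1*462421 = -497 - 462421 = -462918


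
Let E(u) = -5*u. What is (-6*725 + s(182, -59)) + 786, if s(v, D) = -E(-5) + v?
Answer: -3407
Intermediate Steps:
s(v, D) = -25 + v (s(v, D) = -(-5)*(-5) + v = -1*25 + v = -25 + v)
(-6*725 + s(182, -59)) + 786 = (-6*725 + (-25 + 182)) + 786 = (-4350 + 157) + 786 = -4193 + 786 = -3407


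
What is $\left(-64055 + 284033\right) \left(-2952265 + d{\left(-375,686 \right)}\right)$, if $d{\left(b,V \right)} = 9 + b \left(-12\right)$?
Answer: $-648441469368$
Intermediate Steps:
$d{\left(b,V \right)} = 9 - 12 b$
$\left(-64055 + 284033\right) \left(-2952265 + d{\left(-375,686 \right)}\right) = \left(-64055 + 284033\right) \left(-2952265 + \left(9 - -4500\right)\right) = 219978 \left(-2952265 + \left(9 + 4500\right)\right) = 219978 \left(-2952265 + 4509\right) = 219978 \left(-2947756\right) = -648441469368$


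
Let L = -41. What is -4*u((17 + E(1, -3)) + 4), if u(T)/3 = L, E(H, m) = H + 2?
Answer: 492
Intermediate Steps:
E(H, m) = 2 + H
u(T) = -123 (u(T) = 3*(-41) = -123)
-4*u((17 + E(1, -3)) + 4) = -4*(-123) = 492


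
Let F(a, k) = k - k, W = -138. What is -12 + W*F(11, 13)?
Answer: -12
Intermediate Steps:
F(a, k) = 0
-12 + W*F(11, 13) = -12 - 138*0 = -12 + 0 = -12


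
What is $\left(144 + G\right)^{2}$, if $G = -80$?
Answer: $4096$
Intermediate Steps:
$\left(144 + G\right)^{2} = \left(144 - 80\right)^{2} = 64^{2} = 4096$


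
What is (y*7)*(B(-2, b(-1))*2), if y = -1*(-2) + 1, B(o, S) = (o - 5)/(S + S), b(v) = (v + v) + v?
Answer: 49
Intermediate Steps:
b(v) = 3*v (b(v) = 2*v + v = 3*v)
B(o, S) = (-5 + o)/(2*S) (B(o, S) = (-5 + o)/((2*S)) = (-5 + o)*(1/(2*S)) = (-5 + o)/(2*S))
y = 3 (y = 2 + 1 = 3)
(y*7)*(B(-2, b(-1))*2) = (3*7)*(((-5 - 2)/(2*((3*(-1)))))*2) = 21*(((½)*(-7)/(-3))*2) = 21*(((½)*(-⅓)*(-7))*2) = 21*((7/6)*2) = 21*(7/3) = 49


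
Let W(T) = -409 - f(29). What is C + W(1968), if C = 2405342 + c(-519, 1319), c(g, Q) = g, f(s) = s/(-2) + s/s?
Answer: 4808855/2 ≈ 2.4044e+6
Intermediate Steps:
f(s) = 1 - s/2 (f(s) = s*(-1/2) + 1 = -s/2 + 1 = 1 - s/2)
C = 2404823 (C = 2405342 - 519 = 2404823)
W(T) = -791/2 (W(T) = -409 - (1 - 1/2*29) = -409 - (1 - 29/2) = -409 - 1*(-27/2) = -409 + 27/2 = -791/2)
C + W(1968) = 2404823 - 791/2 = 4808855/2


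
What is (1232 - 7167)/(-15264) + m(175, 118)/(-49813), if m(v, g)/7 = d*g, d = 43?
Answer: -246506597/760345632 ≈ -0.32420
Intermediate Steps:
m(v, g) = 301*g (m(v, g) = 7*(43*g) = 301*g)
(1232 - 7167)/(-15264) + m(175, 118)/(-49813) = (1232 - 7167)/(-15264) + (301*118)/(-49813) = -5935*(-1/15264) + 35518*(-1/49813) = 5935/15264 - 35518/49813 = -246506597/760345632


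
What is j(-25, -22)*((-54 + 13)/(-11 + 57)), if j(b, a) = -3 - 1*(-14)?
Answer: -451/46 ≈ -9.8044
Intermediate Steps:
j(b, a) = 11 (j(b, a) = -3 + 14 = 11)
j(-25, -22)*((-54 + 13)/(-11 + 57)) = 11*((-54 + 13)/(-11 + 57)) = 11*(-41/46) = -451/46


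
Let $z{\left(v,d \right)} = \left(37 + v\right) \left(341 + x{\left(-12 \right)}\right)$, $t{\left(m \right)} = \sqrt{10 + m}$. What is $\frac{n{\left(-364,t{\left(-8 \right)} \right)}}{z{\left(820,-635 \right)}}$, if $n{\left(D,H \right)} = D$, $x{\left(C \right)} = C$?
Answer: $- \frac{52}{40279} \approx -0.001291$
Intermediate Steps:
$z{\left(v,d \right)} = 12173 + 329 v$ ($z{\left(v,d \right)} = \left(37 + v\right) \left(341 - 12\right) = \left(37 + v\right) 329 = 12173 + 329 v$)
$\frac{n{\left(-364,t{\left(-8 \right)} \right)}}{z{\left(820,-635 \right)}} = - \frac{364}{12173 + 329 \cdot 820} = - \frac{364}{12173 + 269780} = - \frac{364}{281953} = \left(-364\right) \frac{1}{281953} = - \frac{52}{40279}$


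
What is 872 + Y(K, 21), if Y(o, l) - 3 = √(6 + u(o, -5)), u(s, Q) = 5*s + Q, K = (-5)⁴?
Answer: 875 + √3126 ≈ 930.91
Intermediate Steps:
K = 625
u(s, Q) = Q + 5*s
Y(o, l) = 3 + √(1 + 5*o) (Y(o, l) = 3 + √(6 + (-5 + 5*o)) = 3 + √(1 + 5*o))
872 + Y(K, 21) = 872 + (3 + √(1 + 5*625)) = 872 + (3 + √(1 + 3125)) = 872 + (3 + √3126) = 875 + √3126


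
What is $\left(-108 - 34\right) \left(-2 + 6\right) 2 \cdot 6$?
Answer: $-6816$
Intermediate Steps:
$\left(-108 - 34\right) \left(-2 + 6\right) 2 \cdot 6 = - 142 \cdot 4 \cdot 2 \cdot 6 = - 142 \cdot 8 \cdot 6 = \left(-142\right) 48 = -6816$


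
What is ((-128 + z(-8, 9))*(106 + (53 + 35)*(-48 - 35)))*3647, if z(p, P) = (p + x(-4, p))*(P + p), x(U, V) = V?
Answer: 3780159264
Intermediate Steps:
z(p, P) = 2*p*(P + p) (z(p, P) = (p + p)*(P + p) = (2*p)*(P + p) = 2*p*(P + p))
((-128 + z(-8, 9))*(106 + (53 + 35)*(-48 - 35)))*3647 = ((-128 + 2*(-8)*(9 - 8))*(106 + (53 + 35)*(-48 - 35)))*3647 = ((-128 + 2*(-8)*1)*(106 + 88*(-83)))*3647 = ((-128 - 16)*(106 - 7304))*3647 = -144*(-7198)*3647 = 1036512*3647 = 3780159264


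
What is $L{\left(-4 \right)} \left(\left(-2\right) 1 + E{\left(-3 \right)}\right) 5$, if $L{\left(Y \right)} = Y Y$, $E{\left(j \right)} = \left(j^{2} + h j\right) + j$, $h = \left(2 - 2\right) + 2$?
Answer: $-160$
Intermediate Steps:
$h = 2$ ($h = 0 + 2 = 2$)
$E{\left(j \right)} = j^{2} + 3 j$ ($E{\left(j \right)} = \left(j^{2} + 2 j\right) + j = j^{2} + 3 j$)
$L{\left(Y \right)} = Y^{2}$
$L{\left(-4 \right)} \left(\left(-2\right) 1 + E{\left(-3 \right)}\right) 5 = \left(-4\right)^{2} \left(\left(-2\right) 1 - 3 \left(3 - 3\right)\right) 5 = 16 \left(-2 - 0\right) 5 = 16 \left(-2 + 0\right) 5 = 16 \left(-2\right) 5 = \left(-32\right) 5 = -160$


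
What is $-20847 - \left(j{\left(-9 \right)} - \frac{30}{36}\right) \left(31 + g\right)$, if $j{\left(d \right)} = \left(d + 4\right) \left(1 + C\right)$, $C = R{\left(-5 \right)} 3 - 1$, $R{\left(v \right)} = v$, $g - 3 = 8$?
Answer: $-23962$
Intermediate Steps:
$g = 11$ ($g = 3 + 8 = 11$)
$C = -16$ ($C = \left(-5\right) 3 - 1 = -15 - 1 = -16$)
$j{\left(d \right)} = -60 - 15 d$ ($j{\left(d \right)} = \left(d + 4\right) \left(1 - 16\right) = \left(4 + d\right) \left(-15\right) = -60 - 15 d$)
$-20847 - \left(j{\left(-9 \right)} - \frac{30}{36}\right) \left(31 + g\right) = -20847 - \left(\left(-60 - -135\right) - \frac{30}{36}\right) \left(31 + 11\right) = -20847 - \left(\left(-60 + 135\right) - \frac{5}{6}\right) 42 = -20847 - \left(75 - \frac{5}{6}\right) 42 = -20847 - \frac{445}{6} \cdot 42 = -20847 - 3115 = -23962$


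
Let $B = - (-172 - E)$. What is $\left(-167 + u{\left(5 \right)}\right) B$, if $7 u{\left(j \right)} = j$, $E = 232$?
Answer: $- \frac{470256}{7} \approx -67179.0$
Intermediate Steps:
$u{\left(j \right)} = \frac{j}{7}$
$B = 404$ ($B = - (-172 - 232) = \left(-1\right) \left(-404\right) = 404$)
$\left(-167 + u{\left(5 \right)}\right) B = \left(-167 + \frac{1}{7} \cdot 5\right) 404 = \left(-167 + \frac{5}{7}\right) 404 = \left(- \frac{1164}{7}\right) 404 = - \frac{470256}{7}$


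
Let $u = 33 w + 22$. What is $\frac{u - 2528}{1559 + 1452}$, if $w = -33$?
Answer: $- \frac{3595}{3011} \approx -1.194$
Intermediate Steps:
$u = -1067$ ($u = 33 \left(-33\right) + 22 = -1089 + 22 = -1067$)
$\frac{u - 2528}{1559 + 1452} = \frac{-1067 - 2528}{1559 + 1452} = - \frac{3595}{3011}$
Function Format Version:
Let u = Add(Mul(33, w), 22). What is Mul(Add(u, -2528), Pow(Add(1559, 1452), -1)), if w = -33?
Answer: Rational(-3595, 3011) ≈ -1.1940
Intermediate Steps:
u = -1067 (u = Add(Mul(33, -33), 22) = Add(-1089, 22) = -1067)
Mul(Add(u, -2528), Pow(Add(1559, 1452), -1)) = Mul(Add(-1067, -2528), Pow(Add(1559, 1452), -1)) = Mul(-3595, Pow(3011, -1)) = Mul(-3595, Rational(1, 3011)) = Rational(-3595, 3011)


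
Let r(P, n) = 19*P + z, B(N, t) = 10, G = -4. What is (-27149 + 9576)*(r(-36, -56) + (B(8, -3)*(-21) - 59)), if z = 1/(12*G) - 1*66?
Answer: 859548149/48 ≈ 1.7907e+7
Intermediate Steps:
z = -3169/48 (z = 1/(12*(-4)) - 1*66 = 1/(-48) - 66 = -1/48 - 66 = -3169/48 ≈ -66.021)
r(P, n) = -3169/48 + 19*P (r(P, n) = 19*P - 3169/48 = -3169/48 + 19*P)
(-27149 + 9576)*(r(-36, -56) + (B(8, -3)*(-21) - 59)) = (-27149 + 9576)*((-3169/48 + 19*(-36)) + (10*(-21) - 59)) = -17573*((-3169/48 - 684) + (-210 - 59)) = -17573*(-36001/48 - 269) = -17573*(-48913/48) = 859548149/48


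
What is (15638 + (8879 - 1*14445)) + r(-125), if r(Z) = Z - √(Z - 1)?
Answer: 9947 - 3*I*√14 ≈ 9947.0 - 11.225*I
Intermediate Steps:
r(Z) = Z - √(-1 + Z)
(15638 + (8879 - 1*14445)) + r(-125) = (15638 + (8879 - 1*14445)) + (-125 - √(-1 - 125)) = (15638 + (8879 - 14445)) + (-125 - √(-126)) = (15638 - 5566) + (-125 - 3*I*√14) = 10072 + (-125 - 3*I*√14) = 9947 - 3*I*√14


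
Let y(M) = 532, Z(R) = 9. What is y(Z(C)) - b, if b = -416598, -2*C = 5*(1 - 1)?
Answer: 417130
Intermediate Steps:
C = 0 (C = -5*(1 - 1)/2 = -5*0/2 = -½*0 = 0)
y(Z(C)) - b = 532 - 1*(-416598) = 532 + 416598 = 417130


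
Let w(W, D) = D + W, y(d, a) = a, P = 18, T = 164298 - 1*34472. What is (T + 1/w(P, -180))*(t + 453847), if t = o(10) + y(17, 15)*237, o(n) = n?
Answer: 4810101366566/81 ≈ 5.9384e+10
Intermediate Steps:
T = 129826 (T = 164298 - 34472 = 129826)
t = 3565 (t = 10 + 15*237 = 10 + 3555 = 3565)
(T + 1/w(P, -180))*(t + 453847) = (129826 + 1/(-180 + 18))*(3565 + 453847) = (129826 + 1/(-162))*457412 = (129826 - 1/162)*457412 = (21031811/162)*457412 = 4810101366566/81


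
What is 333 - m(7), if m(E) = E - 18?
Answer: 344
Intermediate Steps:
m(E) = -18 + E
333 - m(7) = 333 - (-18 + 7) = 333 - 1*(-11) = 333 + 11 = 344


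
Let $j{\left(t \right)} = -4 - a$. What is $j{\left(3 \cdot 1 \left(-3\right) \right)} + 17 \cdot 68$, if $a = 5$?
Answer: $1147$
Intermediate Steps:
$j{\left(t \right)} = -9$ ($j{\left(t \right)} = -4 - 5 = -9$)
$j{\left(3 \cdot 1 \left(-3\right) \right)} + 17 \cdot 68 = -9 + 17 \cdot 68 = -9 + 1156 = 1147$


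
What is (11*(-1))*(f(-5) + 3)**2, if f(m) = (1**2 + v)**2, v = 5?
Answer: -16731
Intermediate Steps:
f(m) = 36 (f(m) = (1**2 + 5)**2 = (1 + 5)**2 = 6**2 = 36)
(11*(-1))*(f(-5) + 3)**2 = (11*(-1))*(36 + 3)**2 = -11*39**2 = -11*1521 = -16731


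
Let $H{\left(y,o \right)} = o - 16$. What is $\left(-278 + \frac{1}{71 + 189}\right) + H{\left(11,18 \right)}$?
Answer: $- \frac{71759}{260} \approx -276.0$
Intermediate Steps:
$H{\left(y,o \right)} = -16 + o$ ($H{\left(y,o \right)} = o - 16 = -16 + o$)
$\left(-278 + \frac{1}{71 + 189}\right) + H{\left(11,18 \right)} = \left(-278 + \frac{1}{71 + 189}\right) + \left(-16 + 18\right) = \left(-278 + \frac{1}{260}\right) + 2 = - \frac{72279}{260} + 2 = - \frac{71759}{260}$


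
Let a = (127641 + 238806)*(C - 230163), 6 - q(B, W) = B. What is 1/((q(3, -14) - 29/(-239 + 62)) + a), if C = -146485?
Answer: -177/24429810748552 ≈ -7.2452e-12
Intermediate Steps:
q(B, W) = 6 - B
a = -138021529656 (a = (127641 + 238806)*(-146485 - 230163) = 366447*(-376648) = -138021529656)
1/((q(3, -14) - 29/(-239 + 62)) + a) = 1/(((6 - 1*3) - 29/(-239 + 62)) - 138021529656) = 1/(((6 - 3) - 29/(-177)) - 138021529656) = 1/((3 - 1/177*(-29)) - 138021529656) = 1/((3 + 29/177) - 138021529656) = 1/(560/177 - 138021529656) = 1/(-24429810748552/177) = -177/24429810748552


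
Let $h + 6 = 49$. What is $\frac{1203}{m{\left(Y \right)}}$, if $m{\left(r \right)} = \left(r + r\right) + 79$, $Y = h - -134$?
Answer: $\frac{1203}{433} \approx 2.7783$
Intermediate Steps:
$h = 43$ ($h = -6 + 49 = 43$)
$Y = 177$ ($Y = 43 - -134 = 43 + 134 = 177$)
$m{\left(r \right)} = 79 + 2 r$ ($m{\left(r \right)} = 2 r + 79 = 79 + 2 r$)
$\frac{1203}{m{\left(Y \right)}} = \frac{1203}{79 + 2 \cdot 177} = \frac{1203}{79 + 354} = \frac{1203}{433}$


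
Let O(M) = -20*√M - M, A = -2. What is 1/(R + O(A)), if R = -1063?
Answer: I/(-1061*I + 20*√2) ≈ -0.00094184 + 2.5108e-5*I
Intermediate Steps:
O(M) = -M - 20*√M
1/(R + O(A)) = 1/(-1063 + (-1*(-2) - 20*I*√2)) = 1/(-1063 + (2 - 20*I*√2)) = 1/(-1061 - 20*I*√2)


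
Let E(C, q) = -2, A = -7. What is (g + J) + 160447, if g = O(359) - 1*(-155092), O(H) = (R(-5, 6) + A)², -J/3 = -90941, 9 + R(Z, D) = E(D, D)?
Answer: 588686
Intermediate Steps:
R(Z, D) = -11 (R(Z, D) = -9 - 2 = -11)
J = 272823 (J = -3*(-90941) = 272823)
O(H) = 324 (O(H) = (-11 - 7)² = (-18)² = 324)
g = 155416 (g = 324 - 1*(-155092) = 324 + 155092 = 155416)
(g + J) + 160447 = (155416 + 272823) + 160447 = 428239 + 160447 = 588686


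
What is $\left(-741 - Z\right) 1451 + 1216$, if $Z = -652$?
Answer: $-127923$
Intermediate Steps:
$\left(-741 - Z\right) 1451 + 1216 = \left(-741 - -652\right) 1451 + 1216 = \left(-741 + 652\right) 1451 + 1216 = \left(-89\right) 1451 + 1216 = -129139 + 1216 = -127923$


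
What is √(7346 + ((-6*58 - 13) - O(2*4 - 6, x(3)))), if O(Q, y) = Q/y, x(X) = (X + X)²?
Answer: √251458/6 ≈ 83.576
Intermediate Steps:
x(X) = 4*X² (x(X) = (2*X)² = 4*X²)
√(7346 + ((-6*58 - 13) - O(2*4 - 6, x(3)))) = √(7346 + ((-6*58 - 13) - (2*4 - 6)/(4*3²))) = √(7346 + ((-348 - 13) - (8 - 6)/(4*9))) = √(7346 + (-361 - 2/36)) = √(7346 + (-361 - 1*1/18)) = √(7346 + (-361 - 1/18)) = √(7346 - 6499/18) = √(125729/18) = √251458/6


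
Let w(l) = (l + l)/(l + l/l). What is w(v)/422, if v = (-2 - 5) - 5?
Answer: 12/2321 ≈ 0.0051702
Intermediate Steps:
v = -12 (v = -7 - 5 = -12)
w(l) = 2*l/(1 + l) (w(l) = (2*l)/(l + 1) = (2*l)/(1 + l) = 2*l/(1 + l))
w(v)/422 = (2*(-12)/(1 - 12))/422 = (2*(-12)/(-11))/422 = (2*(-12)*(-1/11))/422 = (1/422)*(24/11) = 12/2321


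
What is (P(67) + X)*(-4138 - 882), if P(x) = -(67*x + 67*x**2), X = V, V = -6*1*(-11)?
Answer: 1532033720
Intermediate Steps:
V = 66 (V = -6*(-11) = 66)
X = 66
P(x) = -67*x - 67*x**2 (P(x) = -67*(x + x**2) = -67*x - 67*x**2)
(P(67) + X)*(-4138 - 882) = (-67*67*(1 + 67) + 66)*(-4138 - 882) = (-67*67*68 + 66)*(-5020) = (-305252 + 66)*(-5020) = -305186*(-5020) = 1532033720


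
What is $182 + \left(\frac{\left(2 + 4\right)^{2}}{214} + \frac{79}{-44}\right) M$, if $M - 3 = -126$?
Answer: $\frac{1799159}{4708} \approx 382.15$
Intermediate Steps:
$M = -123$ ($M = 3 - 126 = -123$)
$182 + \left(\frac{\left(2 + 4\right)^{2}}{214} + \frac{79}{-44}\right) M = 182 + \left(\frac{\left(2 + 4\right)^{2}}{214} + \frac{79}{-44}\right) \left(-123\right) = 182 + \left(6^{2} \cdot \frac{1}{214} + 79 \left(- \frac{1}{44}\right)\right) \left(-123\right) = 182 + \left(36 \cdot \frac{1}{214} - \frac{79}{44}\right) \left(-123\right) = 182 + \left(\frac{18}{107} - \frac{79}{44}\right) \left(-123\right) = 182 - - \frac{942303}{4708} = 182 + \frac{942303}{4708} = \frac{1799159}{4708}$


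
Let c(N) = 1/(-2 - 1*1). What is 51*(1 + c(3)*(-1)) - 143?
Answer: -75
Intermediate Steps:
c(N) = -⅓ (c(N) = 1/(-2 - 1) = 1/(-3) = -⅓)
51*(1 + c(3)*(-1)) - 143 = 51*(1 - ⅓*(-1)) - 143 = 51*(1 + ⅓) - 143 = 51*(4/3) - 143 = 68 - 143 = -75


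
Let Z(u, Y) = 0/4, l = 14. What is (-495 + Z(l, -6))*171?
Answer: -84645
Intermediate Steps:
Z(u, Y) = 0 (Z(u, Y) = 0*(1/4) = 0)
(-495 + Z(l, -6))*171 = (-495 + 0)*171 = -495*171 = -84645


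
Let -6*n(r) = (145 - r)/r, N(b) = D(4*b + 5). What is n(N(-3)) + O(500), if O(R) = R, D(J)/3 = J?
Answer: 31583/63 ≈ 501.32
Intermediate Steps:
D(J) = 3*J
N(b) = 15 + 12*b (N(b) = 3*(4*b + 5) = 3*(5 + 4*b) = 15 + 12*b)
n(r) = -(145 - r)/(6*r)
n(N(-3)) + O(500) = (-145 + (15 + 12*(-3)))/(6*(15 + 12*(-3))) + 500 = (-145 + (15 - 36))/(6*(15 - 36)) + 500 = (1/6)*(-145 - 21)/(-21) + 500 = (1/6)*(-1/21)*(-166) + 500 = 83/63 + 500 = 31583/63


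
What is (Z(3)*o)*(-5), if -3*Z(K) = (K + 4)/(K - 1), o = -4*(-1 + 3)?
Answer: -140/3 ≈ -46.667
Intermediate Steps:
o = -8 (o = -4*2 = -8)
Z(K) = -(4 + K)/(3*(-1 + K)) (Z(K) = -(K + 4)/(3*(K - 1)) = -(4 + K)/(3*(-1 + K)))
(Z(3)*o)*(-5) = (((-4 - 1*3)/(3*(-1 + 3)))*(-8))*(-5) = (((⅓)*(-4 - 3)/2)*(-8))*(-5) = (((⅓)*(½)*(-7))*(-8))*(-5) = -7/6*(-8)*(-5) = (28/3)*(-5) = -140/3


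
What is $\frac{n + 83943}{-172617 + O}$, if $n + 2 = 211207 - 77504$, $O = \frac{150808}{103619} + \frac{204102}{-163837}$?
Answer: $- \frac{3694860811561332}{2930450708936393} \approx -1.2609$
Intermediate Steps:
$O = \frac{3559085158}{16976626103}$ ($O = 150808 \cdot \frac{1}{103619} + 204102 \left(- \frac{1}{163837}\right) = \frac{150808}{103619} - \frac{204102}{163837} = \frac{3559085158}{16976626103} \approx 0.20965$)
$n = 133701$ ($n = -2 + \left(211207 - 77504\right) = -2 + 133703 = 133701$)
$\frac{n + 83943}{-172617 + O} = \frac{133701 + 83943}{-172617 + \frac{3559085158}{16976626103}} = \frac{217644}{- \frac{2930450708936393}{16976626103}} = 217644 \left(- \frac{16976626103}{2930450708936393}\right) = - \frac{3694860811561332}{2930450708936393}$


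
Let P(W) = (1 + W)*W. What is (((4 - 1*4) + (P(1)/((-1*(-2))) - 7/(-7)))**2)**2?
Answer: 16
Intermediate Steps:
P(W) = W*(1 + W)
(((4 - 1*4) + (P(1)/((-1*(-2))) - 7/(-7)))**2)**2 = (((4 - 1*4) + ((1*(1 + 1))/((-1*(-2))) - 7/(-7)))**2)**2 = (((4 - 4) + ((1*2)/2 - 7*(-1/7)))**2)**2 = ((0 + (2*(1/2) + 1))**2)**2 = ((0 + (1 + 1))**2)**2 = ((0 + 2)**2)**2 = (2**2)**2 = 4**2 = 16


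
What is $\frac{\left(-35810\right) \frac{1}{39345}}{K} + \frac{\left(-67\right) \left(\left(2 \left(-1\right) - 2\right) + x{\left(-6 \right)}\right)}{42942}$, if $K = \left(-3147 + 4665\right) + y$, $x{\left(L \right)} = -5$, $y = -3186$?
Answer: $\frac{342592595}{23484786561} \approx 0.014588$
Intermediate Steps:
$K = -1668$ ($K = \left(-3147 + 4665\right) - 3186 = 1518 - 3186 = -1668$)
$\frac{\left(-35810\right) \frac{1}{39345}}{K} + \frac{\left(-67\right) \left(\left(2 \left(-1\right) - 2\right) + x{\left(-6 \right)}\right)}{42942} = \frac{\left(-35810\right) \frac{1}{39345}}{-1668} + \frac{\left(-67\right) \left(\left(2 \left(-1\right) - 2\right) - 5\right)}{42942} = \left(-35810\right) \frac{1}{39345} \left(- \frac{1}{1668}\right) + - 67 \left(\left(-2 - 2\right) - 5\right) \frac{1}{42942} = \left(- \frac{7162}{7869}\right) \left(- \frac{1}{1668}\right) + - 67 \left(-4 - 5\right) \frac{1}{42942} = \frac{3581}{6562746} + \left(-67\right) \left(-9\right) \frac{1}{42942} = \frac{3581}{6562746} + 603 \cdot \frac{1}{42942} = \frac{3581}{6562746} + \frac{201}{14314} = \frac{342592595}{23484786561}$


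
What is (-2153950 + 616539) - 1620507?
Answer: -3157918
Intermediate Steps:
(-2153950 + 616539) - 1620507 = -1537411 - 1620507 = -3157918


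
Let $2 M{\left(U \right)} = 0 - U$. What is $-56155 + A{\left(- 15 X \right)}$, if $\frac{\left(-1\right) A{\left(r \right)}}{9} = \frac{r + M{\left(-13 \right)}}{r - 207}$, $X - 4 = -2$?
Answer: $- \frac{8872631}{158} \approx -56156.0$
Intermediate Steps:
$M{\left(U \right)} = - \frac{U}{2}$ ($M{\left(U \right)} = \frac{0 - U}{2} = \frac{\left(-1\right) U}{2} = - \frac{U}{2}$)
$X = 2$ ($X = 4 - 2 = 2$)
$A{\left(r \right)} = - \frac{9 \left(\frac{13}{2} + r\right)}{-207 + r}$ ($A{\left(r \right)} = - 9 \frac{r - - \frac{13}{2}}{r - 207} = - 9 \frac{r + \frac{13}{2}}{-207 + r} = - 9 \frac{\frac{13}{2} + r}{-207 + r} = - \frac{9 \left(\frac{13}{2} + r\right)}{-207 + r}$)
$-56155 + A{\left(- 15 X \right)} = -56155 + \frac{9 \left(-13 - 2 \left(\left(-15\right) 2\right)\right)}{2 \left(-207 - 30\right)} = -56155 + \frac{9 \left(-13 - -60\right)}{2 \left(-207 - 30\right)} = -56155 + \frac{9 \left(-13 + 60\right)}{2 \left(-237\right)} = -56155 + \frac{9}{2} \left(- \frac{1}{237}\right) 47 = -56155 - \frac{141}{158} = - \frac{8872631}{158}$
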